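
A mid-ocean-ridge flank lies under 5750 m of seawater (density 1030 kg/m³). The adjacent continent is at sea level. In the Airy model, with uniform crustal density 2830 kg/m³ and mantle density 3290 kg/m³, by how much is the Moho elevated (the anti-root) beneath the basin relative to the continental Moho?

Equating mass per unit area of the two columns: replacing crust with seawater at the top is compensated by replacing crust with mantle at the base: d (ρ_c − ρ_w) = a (ρ_m − ρ_c).
a = d (ρ_c − ρ_w)/(ρ_m − ρ_c) = 5750 m × 1800/460 = 22500 m.

22500 m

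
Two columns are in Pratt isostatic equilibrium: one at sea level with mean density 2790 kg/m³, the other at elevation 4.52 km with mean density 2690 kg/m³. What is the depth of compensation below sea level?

ρ_ref D = ρ (D + h) → D (ρ_ref − ρ) = ρ h.
D = ρ h/(ρ_ref − ρ) = 2690 × 4.52 km/(2790 − 2690) = 122 km.

122 km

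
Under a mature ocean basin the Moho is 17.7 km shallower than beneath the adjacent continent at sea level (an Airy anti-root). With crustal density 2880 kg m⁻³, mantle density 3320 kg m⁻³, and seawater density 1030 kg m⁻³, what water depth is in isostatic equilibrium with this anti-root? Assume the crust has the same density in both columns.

Replacing a thickness d of crust by seawater at the top must be balanced by replacing crust with mantle at the base: d (ρ_c − ρ_w) = a (ρ_m − ρ_c).
d = a (ρ_m − ρ_c)/(ρ_c − ρ_w) = 17.7 km × 440/1850 = 4.21 km.

4.21 km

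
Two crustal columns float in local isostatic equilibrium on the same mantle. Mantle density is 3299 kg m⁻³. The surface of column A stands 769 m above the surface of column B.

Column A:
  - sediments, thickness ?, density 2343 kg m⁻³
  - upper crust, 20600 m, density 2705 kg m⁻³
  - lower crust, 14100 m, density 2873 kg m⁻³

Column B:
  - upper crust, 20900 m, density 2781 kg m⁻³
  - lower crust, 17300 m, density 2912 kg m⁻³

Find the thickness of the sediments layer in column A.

1900 m

Take the compensation level at the base of the deeper column (depth z_c below the surface of column A) and equate Σ ρ_i t_i down to z_c; mantle fills any gap and the z_c terms cancel.
Column A: x×2343 + 20600×2705 + 14100×2873 + (z_c − 34700 − x)×3299
Column B: 769×0 + 20900×2781 + 17300×2912 + (z_c − 769 − 38200)×3299
The z_c×3299 term appears on both sides and cancels. Collect the known terms of each column as K = Σ(ρt)_known − 3299 × (depth of known layers): K_A = 96232300 − 3299×34700 = −18243000; K_B = 108500500 − 3299×(769 + 38200) = −20058231.
Balance: K_A − x×(3299 − 2343) = K_B, so x = (K_A − K_B)/(3299 − 2343) = 1815230/956 = 1900 m.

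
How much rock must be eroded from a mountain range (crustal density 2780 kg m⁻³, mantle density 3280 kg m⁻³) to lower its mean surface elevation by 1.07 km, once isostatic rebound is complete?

Net drop Δ = e − u = e − e ρ_c/ρ_m = e (ρ_m − ρ_c)/ρ_m.
e = Δ ρ_m/(ρ_m − ρ_c) = 1.07 km × 3280/500 = 7.02 km.

7.02 km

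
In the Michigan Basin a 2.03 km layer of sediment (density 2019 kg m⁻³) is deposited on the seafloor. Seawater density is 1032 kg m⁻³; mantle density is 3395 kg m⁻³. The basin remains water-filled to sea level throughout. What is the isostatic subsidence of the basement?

Submarine loading: the sediment displaces seawater, and the subsidence is in turn flooded, so s (ρ_m − ρ_w) = t (ρ_sed − ρ_w).
s = 2.03 km × (2019 − 1032) / (3395 − 1032) = 0.848 km.

0.848 km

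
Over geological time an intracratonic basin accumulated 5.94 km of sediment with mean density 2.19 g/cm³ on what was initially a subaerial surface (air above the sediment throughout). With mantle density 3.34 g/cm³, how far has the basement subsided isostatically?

Subaerial load: s = t ρ_sed / ρ_m = 5.94 km × 2.19/3.34 = 3.89 km.

3.89 km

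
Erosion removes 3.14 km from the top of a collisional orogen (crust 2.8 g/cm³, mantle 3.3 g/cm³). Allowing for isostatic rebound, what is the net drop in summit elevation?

0.476 km

Rebound u = e ρ_c/ρ_m = 3.14 km × 2.8/3.3 = 2.664 km.
Net surface drop = e − u = 3.14 km − 2.664 km = e (ρ_m − ρ_c)/ρ_m = 0.476 km.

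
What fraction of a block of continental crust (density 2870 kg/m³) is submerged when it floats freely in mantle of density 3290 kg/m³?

0.872

Submerged fraction = ρ_obj/ρ_fluid = 2870/3290 = 0.872.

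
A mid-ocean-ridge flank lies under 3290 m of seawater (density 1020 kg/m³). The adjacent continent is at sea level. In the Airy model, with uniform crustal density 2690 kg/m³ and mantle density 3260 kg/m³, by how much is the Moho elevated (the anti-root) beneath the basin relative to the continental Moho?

Equating mass per unit area of the two columns: replacing crust with seawater at the top is compensated by replacing crust with mantle at the base: d (ρ_c − ρ_w) = a (ρ_m − ρ_c).
a = d (ρ_c − ρ_w)/(ρ_m − ρ_c) = 3290 m × 1670/570 = 9640 m.

9640 m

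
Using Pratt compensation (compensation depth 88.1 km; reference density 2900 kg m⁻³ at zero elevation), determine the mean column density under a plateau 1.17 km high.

Pratt balance: ρ_ref D = ρ (D + h).
ρ = ρ_ref D/(D + h) = 2900 × 88.1 km/(88.1 km + 1.17 km) = 2860 kg m⁻³.

2860 kg m⁻³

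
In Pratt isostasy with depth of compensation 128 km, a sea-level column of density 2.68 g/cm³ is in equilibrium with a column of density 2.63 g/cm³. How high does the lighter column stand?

ρ_ref D = ρ (D + h) → h = D (ρ_ref − ρ)/ρ.
h = 128 km × (2.68 − 2.63)/2.63 = 2.43 km.

2.43 km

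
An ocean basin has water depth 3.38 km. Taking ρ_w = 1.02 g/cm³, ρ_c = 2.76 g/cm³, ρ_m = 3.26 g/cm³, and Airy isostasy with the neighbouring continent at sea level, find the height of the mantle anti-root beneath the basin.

Isostatic balance requires: replacing crust with seawater at the top is compensated by replacing crust with mantle at the base: d (ρ_c − ρ_w) = a (ρ_m − ρ_c).
a = d (ρ_c − ρ_w)/(ρ_m − ρ_c) = 3.38 km × 1.74/0.5 = 11.8 km.

11.8 km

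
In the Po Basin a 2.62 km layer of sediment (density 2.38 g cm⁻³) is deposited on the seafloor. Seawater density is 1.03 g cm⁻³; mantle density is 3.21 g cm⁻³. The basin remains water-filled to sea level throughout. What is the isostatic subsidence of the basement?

Submarine loading: the sediment displaces seawater, and the subsidence is in turn flooded, so s (ρ_m − ρ_w) = t (ρ_sed − ρ_w).
s = 2.62 km × (2.38 − 1.03) / (3.21 − 1.03) = 1.62 km.

1.62 km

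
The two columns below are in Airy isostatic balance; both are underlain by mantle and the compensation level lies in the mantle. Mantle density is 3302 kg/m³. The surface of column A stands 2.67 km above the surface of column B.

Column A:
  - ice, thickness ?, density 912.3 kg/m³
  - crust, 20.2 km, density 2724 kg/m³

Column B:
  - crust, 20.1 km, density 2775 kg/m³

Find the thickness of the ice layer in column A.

3.24 km

Take the compensation level at the base of the deeper column (depth z_c below the surface of column A) and equate Σ ρ_i t_i down to z_c; mantle fills any gap and the z_c terms cancel.
Column A: x×912.3 + 20.2×2724 + (z_c − 20.2 − x)×3302
Column B: 2.67×0 + 20.1×2775 + (z_c − 2.67 − 20.1)×3302
The z_c×3302 term appears on both sides and cancels. Collect the known terms of each column as K = Σ(ρt)_known − 3302 × (depth of known layers): K_A = 55024.8 − 3302×20.2 = −11675.6; K_B = 55777.5 − 3302×(2.67 + 20.1) = −19409.04.
Balance: K_A − x×(3302 − 912.3) = K_B, so x = (K_A − K_B)/(3302 − 912.3) = 7733.44/2389.7 = 3.24 km.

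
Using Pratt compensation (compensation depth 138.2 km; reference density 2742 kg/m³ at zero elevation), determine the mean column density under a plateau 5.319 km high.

2640 kg/m³

Pratt balance: ρ_ref D = ρ (D + h).
ρ = ρ_ref D/(D + h) = 2742 × 138.2 km/(138.2 km + 5.319 km) = 2640 kg/m³.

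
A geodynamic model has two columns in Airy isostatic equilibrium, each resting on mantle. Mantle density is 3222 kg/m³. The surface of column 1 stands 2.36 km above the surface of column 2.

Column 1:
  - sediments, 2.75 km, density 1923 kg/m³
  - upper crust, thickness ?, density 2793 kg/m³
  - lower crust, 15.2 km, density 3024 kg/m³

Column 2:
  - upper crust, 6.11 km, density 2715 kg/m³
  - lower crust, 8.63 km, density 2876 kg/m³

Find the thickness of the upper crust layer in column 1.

Take the compensation level at the base of the deeper column (depth z_c below the surface of column 1) and equate Σ ρ_i t_i down to z_c; mantle fills any gap and the z_c terms cancel.
Column 1: 2.75×1923 + x×2793 + 15.2×3024 + (z_c − 17.95 − x)×3222
Column 2: 2.36×0 + 6.11×2715 + 8.63×2876 + (z_c − 2.36 − 14.74)×3222
The z_c×3222 term appears on both sides and cancels. Collect the known terms of each column as K = Σ(ρt)_known − 3222 × (depth of known layers): K_1 = 51253.05 − 3222×17.95 = −6581.85; K_2 = 41408.53 − 3222×(2.36 + 14.74) = −13687.67.
Balance: K_1 − x×(3222 − 2793) = K_2, so x = (K_1 − K_2)/(3222 − 2793) = 7105.82/429 = 16.6 km.

16.6 km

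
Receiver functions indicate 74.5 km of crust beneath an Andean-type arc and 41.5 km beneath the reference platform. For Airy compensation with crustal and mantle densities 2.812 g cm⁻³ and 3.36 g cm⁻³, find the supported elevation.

5.38 km

Excess crust Δ = 74.5 km − 41.5 km = 33 km, split between elevation h and root r with h + r = Δ.
Airy balance ρ_c h = (ρ_m − ρ_c) r gives r = h ρ_c/(ρ_m − ρ_c), so h (1 + ρ_c/(ρ_m − ρ_c)) = Δ, i.e. h = Δ (ρ_m − ρ_c)/ρ_m.
h = 33 km × 0.548/3.36 = 5.38 km.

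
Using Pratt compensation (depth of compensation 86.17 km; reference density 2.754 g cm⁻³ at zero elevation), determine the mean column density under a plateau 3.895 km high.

2.63 g cm⁻³

Pratt balance: ρ_ref D = ρ (D + h).
ρ = ρ_ref D/(D + h) = 2.754 × 86.17 km/(86.17 km + 3.895 km) = 2.63 g cm⁻³.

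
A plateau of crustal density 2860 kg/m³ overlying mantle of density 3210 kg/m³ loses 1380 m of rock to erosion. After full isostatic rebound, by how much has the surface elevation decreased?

Rebound u = e ρ_c/ρ_m = 1380 m × 2860/3210 = 1230 m.
Net surface drop = e − u = 1380 m − 1230 m = e (ρ_m − ρ_c)/ρ_m = 150 m.

150 m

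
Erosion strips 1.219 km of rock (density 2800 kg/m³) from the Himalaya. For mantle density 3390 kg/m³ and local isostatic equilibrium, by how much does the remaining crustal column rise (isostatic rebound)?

1.01 km

Unloading: uplift u = e ρ_c/ρ_m = 1.219 km × 2800/3390 = 1.01 km.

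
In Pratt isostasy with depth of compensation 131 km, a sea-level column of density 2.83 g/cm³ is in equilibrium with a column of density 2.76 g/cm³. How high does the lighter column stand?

ρ_ref D = ρ (D + h) → h = D (ρ_ref − ρ)/ρ.
h = 131 km × (2.83 − 2.76)/2.76 = 3.32 km.

3.32 km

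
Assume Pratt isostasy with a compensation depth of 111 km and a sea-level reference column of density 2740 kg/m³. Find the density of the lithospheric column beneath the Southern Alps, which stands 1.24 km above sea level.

2710 kg/m³

Pratt balance: ρ_ref D = ρ (D + h).
ρ = ρ_ref D/(D + h) = 2740 × 111 km/(111 km + 1.24 km) = 2710 kg/m³.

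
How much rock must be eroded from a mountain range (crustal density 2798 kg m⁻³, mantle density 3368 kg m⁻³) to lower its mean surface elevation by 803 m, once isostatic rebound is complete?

4740 m

Net drop Δ = e − u = e − e ρ_c/ρ_m = e (ρ_m − ρ_c)/ρ_m.
e = Δ ρ_m/(ρ_m − ρ_c) = 803 m × 3368/570 = 4740 m.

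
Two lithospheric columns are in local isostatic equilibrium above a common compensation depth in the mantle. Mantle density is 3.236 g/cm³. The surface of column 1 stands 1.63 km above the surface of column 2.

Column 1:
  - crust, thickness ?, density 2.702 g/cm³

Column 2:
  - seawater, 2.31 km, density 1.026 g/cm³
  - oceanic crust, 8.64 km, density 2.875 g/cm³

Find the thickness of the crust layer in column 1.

25.3 km

Take the compensation level at the base of the deeper column (depth z_c below the surface of column 1) and equate Σ ρ_i t_i down to z_c; mantle fills any gap and the z_c terms cancel.
Column 1: x×2.702 + (z_c − 0 − x)×3.236
Column 2: 1.63×0 + 2.31×1.026 + 8.64×2.875 + (z_c − 1.63 − 10.95)×3.236
The z_c×3.236 term appears on both sides and cancels. Collect the known terms of each column as K = Σ(ρt)_known − 3.236 × (depth of known layers): K_1 = 0 − 3.236×0 = 0; K_2 = 27.21006 − 3.236×(1.63 + 10.95) = −13.49882.
Balance: K_1 − x×(3.236 − 2.702) = K_2, so x = (K_1 − K_2)/(3.236 − 2.702) = 13.4988/0.534 = 25.3 km.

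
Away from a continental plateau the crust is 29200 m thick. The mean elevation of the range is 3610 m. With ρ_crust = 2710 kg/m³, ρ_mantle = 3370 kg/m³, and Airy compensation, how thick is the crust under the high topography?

47600 m

Root depth r = h ρ_c / (ρ_m − ρ_c) = 3610 m × 2710 / 660 = 14820 m.
Total thickness = T + h + r = 29200 m + 3610 m + 14820 m = 47600 m.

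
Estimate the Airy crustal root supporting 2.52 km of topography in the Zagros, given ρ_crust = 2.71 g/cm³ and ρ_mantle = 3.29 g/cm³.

Isostatic balance requires: the weight of the topography is balanced by the buoyancy of the root, ρ_c h = (ρ_m − ρ_c) r.
r = h · ρ_c / (ρ_m − ρ_c) = 2.52 km × 2.71 / (3.29 − 2.71) = 11.8 km.

11.8 km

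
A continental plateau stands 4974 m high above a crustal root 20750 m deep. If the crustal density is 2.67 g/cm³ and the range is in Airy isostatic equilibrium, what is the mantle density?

3.31 g/cm³

Airy balance: ρ_c h = (ρ_m − ρ_c) r → ρ_m = ρ_c (1 + h/r).
ρ_m = 2.67 × (1 + 4974 m/20750 m) = 3.31 g/cm³.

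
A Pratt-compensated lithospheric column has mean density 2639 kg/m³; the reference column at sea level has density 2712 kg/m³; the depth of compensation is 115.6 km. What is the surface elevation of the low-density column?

3.2 km

ρ_ref D = ρ (D + h) → h = D (ρ_ref − ρ)/ρ.
h = 115.6 km × (2712 − 2639)/2639 = 3.2 km.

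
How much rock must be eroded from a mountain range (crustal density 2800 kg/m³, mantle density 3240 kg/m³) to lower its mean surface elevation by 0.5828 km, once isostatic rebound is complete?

4.29 km

Net drop Δ = e − u = e − e ρ_c/ρ_m = e (ρ_m − ρ_c)/ρ_m.
e = Δ ρ_m/(ρ_m − ρ_c) = 0.5828 km × 3240/440 = 4.29 km.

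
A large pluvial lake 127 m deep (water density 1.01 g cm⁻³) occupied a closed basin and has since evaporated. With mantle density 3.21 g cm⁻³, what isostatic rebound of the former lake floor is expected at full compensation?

40 m

u = d ρ_w/ρ_m = 127 m × 1.01/3.21 = 40 m.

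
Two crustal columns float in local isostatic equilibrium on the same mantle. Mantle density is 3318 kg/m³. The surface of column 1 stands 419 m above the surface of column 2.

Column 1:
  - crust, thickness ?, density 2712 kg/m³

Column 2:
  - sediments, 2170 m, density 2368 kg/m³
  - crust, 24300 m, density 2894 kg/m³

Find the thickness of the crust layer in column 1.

22700 m

Take the compensation level at the base of the deeper column (depth z_c below the surface of column 1) and equate Σ ρ_i t_i down to z_c; mantle fills any gap and the z_c terms cancel.
Column 1: x×2712 + (z_c − 0 − x)×3318
Column 2: 419×0 + 2170×2368 + 24300×2894 + (z_c − 419 − 26470)×3318
The z_c×3318 term appears on both sides and cancels. Collect the known terms of each column as K = Σ(ρt)_known − 3318 × (depth of known layers): K_1 = 0 − 3318×0 = 0; K_2 = 75462760 − 3318×(419 + 26470) = −13754942.
Balance: K_1 − x×(3318 − 2712) = K_2, so x = (K_1 − K_2)/(3318 − 2712) = 13754900/606 = 22700 m.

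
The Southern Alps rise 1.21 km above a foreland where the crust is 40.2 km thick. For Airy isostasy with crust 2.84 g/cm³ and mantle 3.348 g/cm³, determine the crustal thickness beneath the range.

48.2 km

Root depth r = h ρ_c / (ρ_m − ρ_c) = 1.21 km × 2.84 / 0.508 = 6.765 km.
Total thickness = T + h + r = 40.2 km + 1.21 km + 6.765 km = 48.2 km.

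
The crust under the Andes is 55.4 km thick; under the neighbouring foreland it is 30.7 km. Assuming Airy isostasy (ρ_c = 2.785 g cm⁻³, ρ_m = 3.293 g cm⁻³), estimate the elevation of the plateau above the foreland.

Excess crust Δ = 55.4 km − 30.7 km = 24.7 km, split between elevation h and root r with h + r = Δ.
Airy balance ρ_c h = (ρ_m − ρ_c) r gives r = h ρ_c/(ρ_m − ρ_c), so h (1 + ρ_c/(ρ_m − ρ_c)) = Δ, i.e. h = Δ (ρ_m − ρ_c)/ρ_m.
h = 24.7 km × 0.508/3.293 = 3.81 km.

3.81 km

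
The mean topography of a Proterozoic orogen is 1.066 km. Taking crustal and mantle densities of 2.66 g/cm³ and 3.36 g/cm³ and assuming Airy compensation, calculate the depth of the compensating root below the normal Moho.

4.05 km

For local isostatic compensation: the weight of the topography is balanced by the buoyancy of the root, ρ_c h = (ρ_m − ρ_c) r.
r = h · ρ_c / (ρ_m − ρ_c) = 1.066 km × 2.66 / (3.36 − 2.66) = 4.05 km.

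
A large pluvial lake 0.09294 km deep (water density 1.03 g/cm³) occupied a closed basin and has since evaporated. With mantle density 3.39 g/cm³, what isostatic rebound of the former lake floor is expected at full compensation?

0.0282 km

u = d ρ_w/ρ_m = 0.09294 km × 1.03/3.39 = 0.0282 km.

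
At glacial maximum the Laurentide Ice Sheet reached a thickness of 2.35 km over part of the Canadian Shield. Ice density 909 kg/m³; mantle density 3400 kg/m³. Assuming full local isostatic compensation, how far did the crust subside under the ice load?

Isostatic balance requires: the ice load ρ_ice t is balanced by mantle displaced below, ρ_m s.
s = t ρ_ice / ρ_m = 2.35 km × 909/3400 = 0.628 km.

0.628 km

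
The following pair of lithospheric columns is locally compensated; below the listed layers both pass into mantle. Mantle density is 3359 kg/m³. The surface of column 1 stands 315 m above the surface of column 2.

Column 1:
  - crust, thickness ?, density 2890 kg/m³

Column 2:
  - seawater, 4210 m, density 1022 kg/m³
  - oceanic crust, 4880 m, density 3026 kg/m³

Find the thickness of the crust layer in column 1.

26700 m

Take the compensation level at the base of the deeper column (depth z_c below the surface of column 1) and equate Σ ρ_i t_i down to z_c; mantle fills any gap and the z_c terms cancel.
Column 1: x×2890 + (z_c − 0 − x)×3359
Column 2: 315×0 + 4210×1022 + 4880×3026 + (z_c − 315 − 9090)×3359
The z_c×3359 term appears on both sides and cancels. Collect the known terms of each column as K = Σ(ρt)_known − 3359 × (depth of known layers): K_1 = 0 − 3359×0 = 0; K_2 = 19069500 − 3359×(315 + 9090) = −12521895.
Balance: K_1 − x×(3359 − 2890) = K_2, so x = (K_1 − K_2)/(3359 − 2890) = 12521900/469 = 26700 m.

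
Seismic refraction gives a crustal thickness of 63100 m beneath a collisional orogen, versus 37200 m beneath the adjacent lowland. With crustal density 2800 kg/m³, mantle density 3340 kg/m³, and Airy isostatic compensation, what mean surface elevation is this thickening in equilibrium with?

Excess crust Δ = 63100 m − 37200 m = 25900 m, split between elevation h and root r with h + r = Δ.
Airy balance ρ_c h = (ρ_m − ρ_c) r gives r = h ρ_c/(ρ_m − ρ_c), so h (1 + ρ_c/(ρ_m − ρ_c)) = Δ, i.e. h = Δ (ρ_m − ρ_c)/ρ_m.
h = 25900 m × 540/3340 = 4190 m.

4190 m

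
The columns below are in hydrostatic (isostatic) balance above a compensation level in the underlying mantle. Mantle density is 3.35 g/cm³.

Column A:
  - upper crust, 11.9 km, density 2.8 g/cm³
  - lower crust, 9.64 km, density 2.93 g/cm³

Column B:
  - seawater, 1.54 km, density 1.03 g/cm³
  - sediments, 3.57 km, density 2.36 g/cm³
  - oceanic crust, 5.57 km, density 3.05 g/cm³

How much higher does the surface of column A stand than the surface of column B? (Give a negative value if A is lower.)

For any compensation level in the mantle, the mantle terms cancel and isostasy reduces to e = (Σt_A − Σt_B) − (Σ(ρt)_A − Σ(ρt)_B) / ρ_m.
Σt_A = 21.54 km; Σt_B = 10.68 km; Σ(ρt)_A = 61.5652; Σ(ρt)_B = 26.9999 (in km·g/cm³).
e = (21.54 − 10.68) − (61.5652 − 26.9999) / 3.35 = 0.542 km.

0.542 km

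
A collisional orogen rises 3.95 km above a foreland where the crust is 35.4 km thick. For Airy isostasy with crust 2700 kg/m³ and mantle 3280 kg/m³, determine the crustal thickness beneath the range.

Root depth r = h ρ_c / (ρ_m − ρ_c) = 3.95 km × 2700 / 580 = 18.39 km.
Total thickness = T + h + r = 35.4 km + 3.95 km + 18.39 km = 57.7 km.

57.7 km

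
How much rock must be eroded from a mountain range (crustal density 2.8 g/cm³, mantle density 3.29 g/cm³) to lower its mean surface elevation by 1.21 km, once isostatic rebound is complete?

Net drop Δ = e − u = e − e ρ_c/ρ_m = e (ρ_m − ρ_c)/ρ_m.
e = Δ ρ_m/(ρ_m − ρ_c) = 1.21 km × 3.29/0.49 = 8.12 km.

8.12 km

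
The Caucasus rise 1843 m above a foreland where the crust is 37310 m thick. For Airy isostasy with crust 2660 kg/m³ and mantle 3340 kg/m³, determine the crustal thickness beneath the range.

Root depth r = h ρ_c / (ρ_m − ρ_c) = 1843 m × 2660 / 680 = 7209 m.
Total thickness = T + h + r = 37310 m + 1843 m + 7209 m = 46400 m.

46400 m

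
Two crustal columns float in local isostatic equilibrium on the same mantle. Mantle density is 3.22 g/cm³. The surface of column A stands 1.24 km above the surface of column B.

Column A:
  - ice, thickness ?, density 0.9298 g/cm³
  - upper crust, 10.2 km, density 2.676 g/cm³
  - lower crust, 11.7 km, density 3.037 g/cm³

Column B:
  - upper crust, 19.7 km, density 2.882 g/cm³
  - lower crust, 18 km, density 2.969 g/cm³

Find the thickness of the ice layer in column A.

3.27 km

Take the compensation level at the base of the deeper column (depth z_c below the surface of column A) and equate Σ ρ_i t_i down to z_c; mantle fills any gap and the z_c terms cancel.
Column A: x×0.9298 + 10.2×2.676 + 11.7×3.037 + (z_c − 21.9 − x)×3.22
Column B: 1.24×0 + 19.7×2.882 + 18×2.969 + (z_c − 1.24 − 37.7)×3.22
The z_c×3.22 term appears on both sides and cancels. Collect the known terms of each column as K = Σ(ρt)_known − 3.22 × (depth of known layers): K_A = 62.8281 − 3.22×21.9 = −7.6899; K_B = 110.2174 − 3.22×(1.24 + 37.7) = −15.1694.
Balance: K_A − x×(3.22 − 0.9298) = K_B, so x = (K_A − K_B)/(3.22 − 0.9298) = 7.4795/2.2902 = 3.27 km.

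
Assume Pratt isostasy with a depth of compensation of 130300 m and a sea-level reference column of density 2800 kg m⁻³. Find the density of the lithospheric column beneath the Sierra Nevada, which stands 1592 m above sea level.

2770 kg m⁻³

Pratt balance: ρ_ref D = ρ (D + h).
ρ = ρ_ref D/(D + h) = 2800 × 130300 m/(130300 m + 1592 m) = 2770 kg m⁻³.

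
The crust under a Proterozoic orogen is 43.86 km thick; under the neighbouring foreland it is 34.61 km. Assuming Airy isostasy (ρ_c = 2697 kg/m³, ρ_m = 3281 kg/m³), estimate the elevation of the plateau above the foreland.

1.65 km

Excess crust Δ = 43.86 km − 34.61 km = 9.25 km, split between elevation h and root r with h + r = Δ.
Airy balance ρ_c h = (ρ_m − ρ_c) r gives r = h ρ_c/(ρ_m − ρ_c), so h (1 + ρ_c/(ρ_m − ρ_c)) = Δ, i.e. h = Δ (ρ_m − ρ_c)/ρ_m.
h = 9.25 km × 584/3281 = 1.65 km.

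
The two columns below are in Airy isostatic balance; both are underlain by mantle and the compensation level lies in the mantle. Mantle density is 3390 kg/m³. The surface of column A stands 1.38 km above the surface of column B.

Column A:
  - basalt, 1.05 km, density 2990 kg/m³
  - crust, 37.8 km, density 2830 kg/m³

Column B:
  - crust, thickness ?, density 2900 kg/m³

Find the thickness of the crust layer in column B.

Take the compensation level at the base of the deeper column (depth z_c below the surface of column A) and equate Σ ρ_i t_i down to z_c; mantle fills any gap and the z_c terms cancel.
Column A: 1.05×2990 + 37.8×2830 + (z_c − 38.85)×3390
Column B: 1.38×0 + x×2900 + (z_c − 1.38 − 0 − x)×3390
The z_c×3390 term appears on both sides and cancels. Collect the known terms of each column as K = Σ(ρt)_known − 3390 × (depth of known layers): K_A = 110113.5 − 3390×38.85 = −21588; K_B = 0 − 3390×(1.38 + 0) = −4678.2.
Balance: K_A = K_B − x×(3390 − 2900), so x = (K_B − K_A)/(3390 − 2900) = 16909.8/490 = 34.5 km.

34.5 km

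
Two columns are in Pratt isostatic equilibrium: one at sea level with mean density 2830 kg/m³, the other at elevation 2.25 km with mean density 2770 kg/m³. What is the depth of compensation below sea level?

ρ_ref D = ρ (D + h) → D (ρ_ref − ρ) = ρ h.
D = ρ h/(ρ_ref − ρ) = 2770 × 2.25 km/(2830 − 2770) = 104 km.

104 km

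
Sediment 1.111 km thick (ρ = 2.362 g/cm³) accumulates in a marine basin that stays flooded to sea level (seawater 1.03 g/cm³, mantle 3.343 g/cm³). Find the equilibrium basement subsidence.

Submarine loading: the sediment displaces seawater, and the subsidence is in turn flooded, so s (ρ_m − ρ_w) = t (ρ_sed − ρ_w).
s = 1.111 km × (2.362 − 1.03) / (3.343 − 1.03) = 0.64 km.

0.64 km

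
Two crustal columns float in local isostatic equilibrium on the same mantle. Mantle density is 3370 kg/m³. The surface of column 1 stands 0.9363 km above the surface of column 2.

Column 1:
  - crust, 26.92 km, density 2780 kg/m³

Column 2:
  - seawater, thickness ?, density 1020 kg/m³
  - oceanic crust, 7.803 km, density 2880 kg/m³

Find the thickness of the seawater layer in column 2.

Take the compensation level at the base of the deeper column (depth z_c below the surface of column 1) and equate Σ ρ_i t_i down to z_c; mantle fills any gap and the z_c terms cancel.
Column 1: 26.92×2780 + (z_c − 26.92)×3370
Column 2: 0.9363×0 + x×1020 + 7.803×2880 + (z_c − 0.9363 − 7.803 − x)×3370
The z_c×3370 term appears on both sides and cancels. Collect the known terms of each column as K = Σ(ρt)_known − 3370 × (depth of known layers): K_1 = 74837.6 − 3370×26.92 = −15882.8; K_2 = 22472.64 − 3370×(0.9363 + 7.803) = −6978.801.
Balance: K_1 = K_2 − x×(3370 − 1020), so x = (K_2 − K_1)/(3370 − 1020) = 8904/2350 = 3.79 km.

3.79 km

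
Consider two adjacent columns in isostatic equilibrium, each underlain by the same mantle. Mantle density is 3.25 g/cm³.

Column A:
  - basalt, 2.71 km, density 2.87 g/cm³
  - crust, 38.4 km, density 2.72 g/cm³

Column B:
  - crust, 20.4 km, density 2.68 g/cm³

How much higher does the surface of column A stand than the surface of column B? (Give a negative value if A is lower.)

For any compensation level in the mantle, the mantle terms cancel and isostasy reduces to e = (Σt_A − Σt_B) − (Σ(ρt)_A − Σ(ρt)_B) / ρ_m.
Σt_A = 41.11 km; Σt_B = 20.4 km; Σ(ρt)_A = 112.2257; Σ(ρt)_B = 54.672 (in km·g/cm³).
e = (41.11 − 20.4) − (112.2257 − 54.672) / 3.25 = 3 km.

3 km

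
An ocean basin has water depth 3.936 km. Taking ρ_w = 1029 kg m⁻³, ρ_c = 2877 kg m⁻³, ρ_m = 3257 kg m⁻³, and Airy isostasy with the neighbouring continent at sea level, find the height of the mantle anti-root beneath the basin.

19.1 km

By Archimedes' principle applied to the lithosphere: replacing crust with seawater at the top is compensated by replacing crust with mantle at the base: d (ρ_c − ρ_w) = a (ρ_m − ρ_c).
a = d (ρ_c − ρ_w)/(ρ_m − ρ_c) = 3.936 km × 1848/380 = 19.1 km.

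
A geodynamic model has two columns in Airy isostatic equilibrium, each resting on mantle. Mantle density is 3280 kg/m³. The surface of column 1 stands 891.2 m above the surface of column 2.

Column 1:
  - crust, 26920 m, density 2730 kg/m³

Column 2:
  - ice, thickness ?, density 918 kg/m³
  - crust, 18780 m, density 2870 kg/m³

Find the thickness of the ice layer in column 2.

1770 m

Take the compensation level at the base of the deeper column (depth z_c below the surface of column 1) and equate Σ ρ_i t_i down to z_c; mantle fills any gap and the z_c terms cancel.
Column 1: 26920×2730 + (z_c − 26920)×3280
Column 2: 891.2×0 + x×918 + 18780×2870 + (z_c − 891.2 − 18780 − x)×3280
The z_c×3280 term appears on both sides and cancels. Collect the known terms of each column as K = Σ(ρt)_known − 3280 × (depth of known layers): K_1 = 73491600 − 3280×26920 = −14806000; K_2 = 53898600 − 3280×(891.2 + 18780) = −10622936.
Balance: K_1 = K_2 − x×(3280 − 918), so x = (K_2 − K_1)/(3280 − 918) = 4183060/2362 = 1770 m.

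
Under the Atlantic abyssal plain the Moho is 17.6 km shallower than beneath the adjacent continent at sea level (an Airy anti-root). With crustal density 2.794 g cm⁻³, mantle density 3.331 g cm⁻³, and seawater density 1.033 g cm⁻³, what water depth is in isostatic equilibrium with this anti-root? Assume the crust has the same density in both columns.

Replacing a thickness d of crust by seawater at the top must be balanced by replacing crust with mantle at the base: d (ρ_c − ρ_w) = a (ρ_m − ρ_c).
d = a (ρ_m − ρ_c)/(ρ_c − ρ_w) = 17.6 km × 0.537/1.761 = 5.37 km.

5.37 km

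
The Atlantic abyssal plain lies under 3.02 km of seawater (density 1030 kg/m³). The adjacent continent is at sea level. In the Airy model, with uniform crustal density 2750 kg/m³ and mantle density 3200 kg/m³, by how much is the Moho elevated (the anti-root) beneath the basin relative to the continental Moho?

11.5 km

For local isostatic compensation: replacing crust with seawater at the top is compensated by replacing crust with mantle at the base: d (ρ_c − ρ_w) = a (ρ_m − ρ_c).
a = d (ρ_c − ρ_w)/(ρ_m − ρ_c) = 3.02 km × 1720/450 = 11.5 km.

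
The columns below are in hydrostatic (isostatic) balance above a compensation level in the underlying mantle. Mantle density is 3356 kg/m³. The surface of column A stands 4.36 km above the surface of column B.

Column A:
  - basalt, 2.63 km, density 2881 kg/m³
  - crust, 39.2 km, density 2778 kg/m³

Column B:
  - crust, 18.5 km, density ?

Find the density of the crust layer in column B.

2850 kg/m³

Take the compensation level at the base of the deeper column (depth z_c below the surface of column A) and equate Σ ρ_i t_i down to z_c; mantle fills any gap and the z_c terms cancel.
Column A: 2.63×2881 + 39.2×2778 + (z_c − 41.83)×3356
Column B: 4.36×0 + 18.5×ρ + (z_c − 4.36 − 18.5)×3356
The z_c×3356 term appears on both sides and cancels. Collect the known terms of each column as K = Σ(ρt)_known − 3356 × (depth of known layers): K_A = 116474.63 − 3356×41.83 = −23906.85; K_B = 0 − 3356×(4.36 + 18.5) = −76718.16.
Balance: K_A = K_B + 18.5×ρ, so ρ = (K_A − K_B)/18.5 = 52811.3/18.5 = 2850 kg/m³.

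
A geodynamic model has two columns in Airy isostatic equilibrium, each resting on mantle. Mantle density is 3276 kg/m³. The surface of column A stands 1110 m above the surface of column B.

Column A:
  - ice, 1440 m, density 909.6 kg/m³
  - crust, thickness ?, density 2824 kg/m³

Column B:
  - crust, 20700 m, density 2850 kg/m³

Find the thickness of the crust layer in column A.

Take the compensation level at the base of the deeper column (depth z_c below the surface of column A) and equate Σ ρ_i t_i down to z_c; mantle fills any gap and the z_c terms cancel.
Column A: 1440×909.6 + x×2824 + (z_c − 1440 − x)×3276
Column B: 1110×0 + 20700×2850 + (z_c − 1110 − 20700)×3276
The z_c×3276 term appears on both sides and cancels. Collect the known terms of each column as K = Σ(ρt)_known − 3276 × (depth of known layers): K_A = 1309824 − 3276×1440 = −3407616; K_B = 58995000 − 3276×(1110 + 20700) = −12454560.
Balance: K_A − x×(3276 − 2824) = K_B, so x = (K_A − K_B)/(3276 − 2824) = 9046940/452 = 20000 m.

20000 m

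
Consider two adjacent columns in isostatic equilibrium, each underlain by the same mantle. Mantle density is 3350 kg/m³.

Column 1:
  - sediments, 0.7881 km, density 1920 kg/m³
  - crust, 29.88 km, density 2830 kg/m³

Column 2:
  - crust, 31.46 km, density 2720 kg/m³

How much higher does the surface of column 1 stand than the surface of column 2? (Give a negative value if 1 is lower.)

For any compensation level in the mantle, the mantle terms cancel and isostasy reduces to e = (Σt_1 − Σt_2) − (Σ(ρt)_1 − Σ(ρt)_2) / ρ_m.
Σt_1 = 30.6681 km; Σt_2 = 31.46 km; Σ(ρt)_1 = 86073.552; Σ(ρt)_2 = 85571.2 (in km·kg/m³).
e = (30.6681 − 31.46) − (86073.552 − 85571.2) / 3350 = −0.942 km.

−0.942 km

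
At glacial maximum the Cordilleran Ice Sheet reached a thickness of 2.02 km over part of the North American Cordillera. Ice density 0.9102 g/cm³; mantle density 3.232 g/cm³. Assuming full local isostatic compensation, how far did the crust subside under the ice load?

Isostatic balance requires: the ice load ρ_ice t is balanced by mantle displaced below, ρ_m s.
s = t ρ_ice / ρ_m = 2.02 km × 0.9102/3.232 = 0.569 km.

0.569 km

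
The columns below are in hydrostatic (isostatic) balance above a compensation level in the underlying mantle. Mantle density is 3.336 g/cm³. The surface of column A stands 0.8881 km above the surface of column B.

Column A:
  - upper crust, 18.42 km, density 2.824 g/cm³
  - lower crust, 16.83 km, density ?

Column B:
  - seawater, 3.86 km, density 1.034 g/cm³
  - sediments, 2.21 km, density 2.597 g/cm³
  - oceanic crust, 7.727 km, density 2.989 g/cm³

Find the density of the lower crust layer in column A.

2.94 g/cm³

Take the compensation level at the base of the deeper column (depth z_c below the surface of column A) and equate Σ ρ_i t_i down to z_c; mantle fills any gap and the z_c terms cancel.
Column A: 18.42×2.824 + 16.83×ρ + (z_c − 35.25)×3.336
Column B: 0.8881×0 + 3.86×1.034 + 2.21×2.597 + 7.727×2.989 + (z_c − 0.8881 − 13.797)×3.336
The z_c×3.336 term appears on both sides and cancels. Collect the known terms of each column as K = Σ(ρt)_known − 3.336 × (depth of known layers): K_A = 52.01808 − 3.336×35.25 = −65.57592; K_B = 32.826613 − 3.336×(0.8881 + 13.797) = −16.1628806.
Balance: K_A + 16.83×ρ = K_B, so ρ = (K_B − K_A)/16.83 = 49.413/16.83 = 2.94 g/cm³.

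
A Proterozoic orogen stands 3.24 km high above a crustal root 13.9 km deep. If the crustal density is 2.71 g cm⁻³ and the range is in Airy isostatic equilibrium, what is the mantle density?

3.34 g cm⁻³

Airy balance: ρ_c h = (ρ_m − ρ_c) r → ρ_m = ρ_c (1 + h/r).
ρ_m = 2.71 × (1 + 3.24 km/13.9 km) = 3.34 g cm⁻³.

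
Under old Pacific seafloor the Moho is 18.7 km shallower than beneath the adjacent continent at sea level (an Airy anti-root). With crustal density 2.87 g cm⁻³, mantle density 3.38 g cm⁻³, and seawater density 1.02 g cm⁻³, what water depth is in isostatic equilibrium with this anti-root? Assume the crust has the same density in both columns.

5.16 km

Replacing a thickness d of crust by seawater at the top must be balanced by replacing crust with mantle at the base: d (ρ_c − ρ_w) = a (ρ_m − ρ_c).
d = a (ρ_m − ρ_c)/(ρ_c − ρ_w) = 18.7 km × 0.51/1.85 = 5.16 km.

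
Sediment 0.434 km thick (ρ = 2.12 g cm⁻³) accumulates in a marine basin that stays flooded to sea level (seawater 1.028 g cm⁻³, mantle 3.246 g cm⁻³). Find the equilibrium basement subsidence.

0.214 km

Submarine loading: the sediment displaces seawater, and the subsidence is in turn flooded, so s (ρ_m − ρ_w) = t (ρ_sed − ρ_w).
s = 0.434 km × (2.12 − 1.028) / (3.246 − 1.028) = 0.214 km.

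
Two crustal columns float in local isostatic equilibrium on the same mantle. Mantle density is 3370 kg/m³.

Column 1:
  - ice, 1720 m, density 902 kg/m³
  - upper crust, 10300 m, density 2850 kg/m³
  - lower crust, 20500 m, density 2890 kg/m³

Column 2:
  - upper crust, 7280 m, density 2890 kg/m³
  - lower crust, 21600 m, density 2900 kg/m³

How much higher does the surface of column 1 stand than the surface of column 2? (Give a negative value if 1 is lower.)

1720 m

For any compensation level in the mantle, the mantle terms cancel and isostasy reduces to e = (Σt_1 − Σt_2) − (Σ(ρt)_1 − Σ(ρt)_2) / ρ_m.
Σt_1 = 32520 m; Σt_2 = 28880 m; Σ(ρt)_1 = 90151440; Σ(ρt)_2 = 83679200 (in m·kg/m³).
e = (32520 − 28880) − (90151440 − 83679200) / 3370 = 1720 m.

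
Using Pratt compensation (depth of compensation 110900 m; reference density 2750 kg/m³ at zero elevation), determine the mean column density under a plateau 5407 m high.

2620 kg/m³

Pratt balance: ρ_ref D = ρ (D + h).
ρ = ρ_ref D/(D + h) = 2750 × 110900 m/(110900 m + 5407 m) = 2620 kg/m³.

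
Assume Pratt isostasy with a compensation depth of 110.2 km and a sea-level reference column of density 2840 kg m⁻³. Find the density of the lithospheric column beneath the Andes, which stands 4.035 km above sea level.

Pratt balance: ρ_ref D = ρ (D + h).
ρ = ρ_ref D/(D + h) = 2840 × 110.2 km/(110.2 km + 4.035 km) = 2740 kg m⁻³.

2740 kg m⁻³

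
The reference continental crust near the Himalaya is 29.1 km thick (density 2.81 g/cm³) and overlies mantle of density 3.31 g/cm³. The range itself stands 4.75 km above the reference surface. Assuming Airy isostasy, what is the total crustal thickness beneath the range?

Root depth r = h ρ_c / (ρ_m − ρ_c) = 4.75 km × 2.81 / 0.5 = 26.7 km.
Total thickness = T + h + r = 29.1 km + 4.75 km + 26.7 km = 60.5 km.

60.5 km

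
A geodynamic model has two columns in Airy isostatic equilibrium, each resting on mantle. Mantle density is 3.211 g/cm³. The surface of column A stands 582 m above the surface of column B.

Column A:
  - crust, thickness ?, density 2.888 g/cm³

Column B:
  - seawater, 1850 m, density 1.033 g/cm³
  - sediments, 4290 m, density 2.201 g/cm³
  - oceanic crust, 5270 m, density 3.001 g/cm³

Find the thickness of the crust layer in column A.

Take the compensation level at the base of the deeper column (depth z_c below the surface of column A) and equate Σ ρ_i t_i down to z_c; mantle fills any gap and the z_c terms cancel.
Column A: x×2.888 + (z_c − 0 − x)×3.211
Column B: 582×0 + 1850×1.033 + 4290×2.201 + 5270×3.001 + (z_c − 582 − 11410)×3.211
The z_c×3.211 term appears on both sides and cancels. Collect the known terms of each column as K = Σ(ρt)_known − 3.211 × (depth of known layers): K_A = 0 − 3.211×0 = 0; K_B = 27168.61 − 3.211×(582 + 11410) = −11337.702.
Balance: K_A − x×(3.211 − 2.888) = K_B, so x = (K_A − K_B)/(3.211 − 2.888) = 11337.7/0.323 = 35100 m.

35100 m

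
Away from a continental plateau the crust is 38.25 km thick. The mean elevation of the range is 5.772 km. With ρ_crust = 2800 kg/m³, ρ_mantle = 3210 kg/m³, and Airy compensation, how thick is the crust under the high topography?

83.4 km

Root depth r = h ρ_c / (ρ_m − ρ_c) = 5.772 km × 2800 / 410 = 39.42 km.
Total thickness = T + h + r = 38.25 km + 5.772 km + 39.42 km = 83.4 km.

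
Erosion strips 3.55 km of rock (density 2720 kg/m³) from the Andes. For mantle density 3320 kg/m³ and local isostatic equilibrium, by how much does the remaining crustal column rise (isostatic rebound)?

2.91 km

Unloading: uplift u = e ρ_c/ρ_m = 3.55 km × 2720/3320 = 2.91 km.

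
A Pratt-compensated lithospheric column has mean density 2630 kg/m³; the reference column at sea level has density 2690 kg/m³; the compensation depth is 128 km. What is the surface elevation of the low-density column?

ρ_ref D = ρ (D + h) → h = D (ρ_ref − ρ)/ρ.
h = 128 km × (2690 − 2630)/2630 = 2.92 km.

2.92 km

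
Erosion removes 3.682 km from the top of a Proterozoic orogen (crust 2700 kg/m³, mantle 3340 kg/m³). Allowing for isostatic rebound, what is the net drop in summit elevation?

Rebound u = e ρ_c/ρ_m = 3.682 km × 2700/3340 = 2.976 km.
Net surface drop = e − u = 3.682 km − 2.976 km = e (ρ_m − ρ_c)/ρ_m = 0.706 km.

0.706 km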